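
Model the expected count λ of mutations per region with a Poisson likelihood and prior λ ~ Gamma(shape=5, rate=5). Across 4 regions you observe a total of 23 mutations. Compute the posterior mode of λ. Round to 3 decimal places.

λ̂_MAP = 3.000

Σxᵢ = 23, n = 4.
Posterior ∝ λ^4e^(−5λ) · λ^23e^(−4λ) = λ^27e^(−9λ), i.e. Gamma(shape=28, rate=9).
The mode of a Gamma(a, b) with a ≥ 1 (shape–rate) is (a−1)/b = 27/9 ≈ 3.000.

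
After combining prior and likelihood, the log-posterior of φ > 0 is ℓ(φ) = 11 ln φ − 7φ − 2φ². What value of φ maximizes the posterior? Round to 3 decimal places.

φ̂_MAP = 1.000

ℓ'(φ) = 11/φ − 7 − 4φ. Setting this to zero and multiplying by φ: 4φ² + 7φ − 11 = 0.
φ = (−7 + √(7² + 4·4·11)) / (2·4) = (−7 + √225) / 8 = (−7 + 15)/8 = 1.
ℓ''(φ) = −11/φ² − 4 < 0, confirming a maximum.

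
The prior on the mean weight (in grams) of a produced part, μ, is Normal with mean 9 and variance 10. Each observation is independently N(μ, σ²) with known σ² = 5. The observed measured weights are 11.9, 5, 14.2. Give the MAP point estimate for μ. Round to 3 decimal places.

μ̂_MAP = 10.171

n = 3; x̄ = (11.9 + 5 + 14.2)/3 = 31.1/3 = 311/30 ≈ 10.3667.
For a Normal prior and Normal likelihood with known variance, the posterior is Normal; its mode equals its mean, the precision-weighted average.
Prior precision 1/σ₀² = 1/10 = 0.1; data precision n/σ² = 3/5 = 0.6.
μ̂ = (0.1·9 + 0.6·(311/30)) / (0.1 + 0.6) = 7.12/0.7 = 356/35 ≈ 10.171.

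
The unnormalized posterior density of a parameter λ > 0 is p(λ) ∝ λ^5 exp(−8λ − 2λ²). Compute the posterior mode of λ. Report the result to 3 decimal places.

λ̂_MAP = 0.500

ℓ'(λ) = 5/λ − 8 − 4λ. Setting this to zero and multiplying by λ: 4λ² + 8λ − 5 = 0.
λ = (−8 + √(8² + 4·4·5)) / (2·4) = (−8 + √144) / 8 = (−8 + 12)/8 = 1/2.
ℓ''(λ) = −5/λ² − 4 < 0, confirming a maximum.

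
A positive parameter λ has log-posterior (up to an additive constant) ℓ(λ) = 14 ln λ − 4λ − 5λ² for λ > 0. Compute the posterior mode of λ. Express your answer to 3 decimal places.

ℓ'(λ) = 14/λ − 4 − 10λ. Setting this to zero and multiplying by λ: 10λ² + 4λ − 14 = 0.
λ = (−4 + √(4² + 4·10·14)) / (2·10) = (−4 + √576) / 20 = (−4 + 24)/20 = 1.
ℓ''(λ) = −14/λ² − 10 < 0, confirming a maximum.

λ̂_MAP = 1.000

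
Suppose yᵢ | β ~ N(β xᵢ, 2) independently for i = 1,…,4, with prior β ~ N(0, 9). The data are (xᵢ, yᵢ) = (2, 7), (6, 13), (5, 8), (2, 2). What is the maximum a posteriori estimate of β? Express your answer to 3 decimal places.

β̂_MAP = 1.965

log p(β | y) = −Σ(yᵢ − βxᵢ)²/(2·2) − β²/(2·9) + const.
Setting the derivative to zero: Σxᵢ(yᵢ − βxᵢ)/2 − β/9 = 0, so β = Σxᵢyᵢ / (Σxᵢ² + σ²/τ²).
Σxᵢyᵢ = 2·7 + 6·13 + 5·8 + 2·2 = 136; Σxᵢ² = 69; σ²/τ² = 2/9.
β̂_MAP = 136 / (69 + 2/9) = 136/(623/9) = 1224/623 ≈ 1.965.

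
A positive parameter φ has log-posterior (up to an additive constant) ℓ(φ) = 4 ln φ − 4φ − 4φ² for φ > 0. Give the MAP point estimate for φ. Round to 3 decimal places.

φ̂_MAP = 0.500

ℓ'(φ) = 4/φ − 4 − 8φ. Setting this to zero and multiplying by φ: 8φ² + 4φ − 4 = 0.
φ = (−4 + √(4² + 4·8·4)) / (2·8) = (−4 + √144) / 16 = (−4 + 12)/16 = 1/2.
ℓ''(φ) = −4/φ² − 8 < 0, confirming a maximum.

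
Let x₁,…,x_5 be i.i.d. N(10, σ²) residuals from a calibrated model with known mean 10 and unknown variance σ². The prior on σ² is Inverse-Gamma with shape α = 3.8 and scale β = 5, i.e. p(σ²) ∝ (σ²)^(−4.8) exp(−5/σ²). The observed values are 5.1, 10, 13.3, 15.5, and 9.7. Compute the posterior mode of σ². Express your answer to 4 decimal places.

Sum of squared deviations about the known mean: SS = (5.1−10)² + (10−10)² + (13.3−10)² + (15.5−10)² + (9.7−10)² = 65.24.
The Normal likelihood contributes (σ²)^(−n/2) exp(−SS/(2σ²)), so the posterior is Inverse-Gamma(α + n/2, β + SS/2) = Inverse-Gamma(6.3, 37.62).
The mode of Inverse-Gamma(a, b) is b/(a+1) = 37.62/7.3 ≈ 5.1534.

σ̂²_MAP = 5.1534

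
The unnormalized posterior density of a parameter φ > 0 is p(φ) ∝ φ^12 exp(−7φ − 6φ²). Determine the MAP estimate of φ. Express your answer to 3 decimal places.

ℓ'(φ) = 12/φ − 7 − 12φ. Setting this to zero and multiplying by φ: 12φ² + 7φ − 12 = 0.
φ = (−7 + √(7² + 4·12·12)) / (2·12) = (−7 + √625) / 24 = (−7 + 25)/24 = 3/4.
ℓ''(φ) = −12/φ² − 12 < 0, confirming a maximum.

φ̂_MAP = 0.750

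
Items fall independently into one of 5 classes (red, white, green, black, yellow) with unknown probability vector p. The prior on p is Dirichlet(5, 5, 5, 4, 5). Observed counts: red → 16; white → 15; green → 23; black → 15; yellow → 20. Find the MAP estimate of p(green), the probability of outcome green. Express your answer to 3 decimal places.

MAP estimate of p(green) = 0.250

The posterior is Dirichlet(αᵢ + nᵢ) = Dirichlet(21, 20, 28, 19, 25).
For a Dirichlet(a₁,…,a_K) with all aᵢ > 1, the mode has j-th component (aⱼ − 1)/(Σaᵢ − K).
Here Σaᵢ = 113 and K = 5, so p(green) = (28 − 1)/(113 − 5) = 27/108 ≈ 0.250.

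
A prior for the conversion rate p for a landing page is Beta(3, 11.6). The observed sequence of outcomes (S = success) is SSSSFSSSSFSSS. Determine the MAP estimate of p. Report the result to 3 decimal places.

p̂_MAP = 0.508

Prior: Beta(3, 11.6).
Data: 11 successes in 13 trials (from the sequence). The binomial likelihood contributes p^11(1−p)^2, so the posterior is Beta(3+11, 11.6+2) = Beta(14, 13.6).
For Beta(a, b) with a, b > 1 the mode is (a−1)/(a+b−2) = 13/25.6 ≈ 0.508.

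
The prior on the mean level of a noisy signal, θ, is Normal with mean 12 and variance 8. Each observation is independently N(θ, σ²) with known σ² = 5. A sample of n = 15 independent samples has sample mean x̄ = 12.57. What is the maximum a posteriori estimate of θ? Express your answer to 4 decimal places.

θ̂_MAP = 12.5472

n = 15, x̄ = 12.57.
For a Normal prior and Normal likelihood with known variance, the posterior is Normal; its mode equals its mean, the precision-weighted average.
Prior precision 1/σ₀² = 1/8 = 0.125; data precision n/σ² = 15/5 = 3.
θ̂ = (0.125·12 + 3·12.57) / (0.125 + 3) = 39.21/3.125 = 12.5472.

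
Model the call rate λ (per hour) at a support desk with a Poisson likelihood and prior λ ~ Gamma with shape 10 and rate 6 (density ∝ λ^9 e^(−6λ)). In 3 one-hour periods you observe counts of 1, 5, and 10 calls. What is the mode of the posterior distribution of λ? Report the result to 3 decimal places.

Σxᵢ = 1+5+10 = 16, with n = 3.
Posterior ∝ λ^9e^(−6λ) · λ^16e^(−3λ) = λ^25e^(−9λ), i.e. Gamma(shape=26, rate=9).
The mode of a Gamma(a, b) with a ≥ 1 (shape–rate) is (a−1)/b = 25/9 ≈ 2.778.

λ̂_MAP = 2.778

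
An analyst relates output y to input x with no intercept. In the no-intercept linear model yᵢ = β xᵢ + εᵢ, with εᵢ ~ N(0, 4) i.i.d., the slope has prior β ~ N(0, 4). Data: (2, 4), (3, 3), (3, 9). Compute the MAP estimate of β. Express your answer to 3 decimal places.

log p(β | y) = −Σ(yᵢ − βxᵢ)²/(2·4) − β²/(2·4) + const.
Setting the derivative to zero: Σxᵢ(yᵢ − βxᵢ)/4 − β/4 = 0, so β = Σxᵢyᵢ / (Σxᵢ² + σ²/τ²).
Σxᵢyᵢ = 2·4 + 3·3 + 3·9 = 44; Σxᵢ² = 22; σ²/τ² = 1.
β̂_MAP = 44 / (22 + 1) = 44/23 ≈ 1.913.

β̂_MAP = 1.913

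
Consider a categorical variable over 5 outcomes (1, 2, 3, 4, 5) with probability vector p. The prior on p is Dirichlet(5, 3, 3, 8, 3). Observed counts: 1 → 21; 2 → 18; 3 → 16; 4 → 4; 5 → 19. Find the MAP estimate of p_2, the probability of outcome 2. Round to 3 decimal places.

The posterior is Dirichlet(αᵢ + nᵢ) = Dirichlet(26, 21, 19, 12, 22).
For a Dirichlet(a₁,…,a_K) with all aᵢ > 1, the mode has j-th component (aⱼ − 1)/(Σaᵢ − K).
Here Σaᵢ = 100 and K = 5, so p_2 = (21 − 1)/(100 − 5) = 20/95 ≈ 0.211.

MAP estimate: 0.211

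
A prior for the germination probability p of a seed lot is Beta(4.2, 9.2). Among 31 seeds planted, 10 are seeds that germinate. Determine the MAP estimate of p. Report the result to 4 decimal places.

p̂_MAP = 0.3113

Prior: Beta(4.2, 9.2).
Data: 10 successes in 31 trials. The binomial likelihood contributes p^10(1−p)^21, so the posterior is Beta(4.2+10, 9.2+21) = Beta(14.2, 30.2).
For Beta(a, b) with a, b > 1 the mode is (a−1)/(a+b−2) = 13.2/42.4 ≈ 0.3113.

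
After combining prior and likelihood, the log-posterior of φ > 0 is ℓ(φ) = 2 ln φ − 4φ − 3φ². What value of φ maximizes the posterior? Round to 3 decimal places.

φ̂_MAP = 0.333

ℓ'(φ) = 2/φ − 4 − 6φ. Setting this to zero and multiplying by φ: 6φ² + 4φ − 2 = 0.
φ = (−4 + √(4² + 4·6·2)) / (2·6) = (−4 + √64) / 12 = (−4 + 8)/12 = 1/3.
ℓ''(φ) = −2/φ² − 6 < 0, confirming a maximum.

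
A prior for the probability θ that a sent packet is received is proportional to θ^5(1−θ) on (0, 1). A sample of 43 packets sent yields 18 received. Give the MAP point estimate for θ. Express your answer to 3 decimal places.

The prior density ∝ θ^5(1−θ)^1 is the kernel of Beta(6, 2).
Data: 18 successes in 43 trials. The binomial likelihood contributes θ^18(1−θ)^25, so the posterior is Beta(6+18, 2+25) = Beta(24, 27).
For Beta(a, b) with a, b > 1 the mode is (a−1)/(a+b−2) = 23/49 ≈ 0.469.

θ̂_MAP = 0.469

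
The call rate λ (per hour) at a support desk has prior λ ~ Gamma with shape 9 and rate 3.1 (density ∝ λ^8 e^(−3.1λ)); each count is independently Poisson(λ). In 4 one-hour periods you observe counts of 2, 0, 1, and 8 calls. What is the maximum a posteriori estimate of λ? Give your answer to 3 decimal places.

Σxᵢ = 2+0+1+8 = 11, with n = 4.
Posterior ∝ λ^8e^(−3.1λ) · λ^11e^(−4λ) = λ^19e^(−7.1λ), i.e. Gamma(shape=20, rate=7.1).
The mode of a Gamma(a, b) with a ≥ 1 (shape–rate) is (a−1)/b = 19/7.1 ≈ 2.676.

λ̂_MAP = 2.676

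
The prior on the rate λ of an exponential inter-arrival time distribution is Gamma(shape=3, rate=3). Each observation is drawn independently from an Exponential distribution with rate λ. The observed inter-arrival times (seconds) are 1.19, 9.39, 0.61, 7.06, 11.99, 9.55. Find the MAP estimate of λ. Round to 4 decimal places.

The Exponential(rate=λ) likelihood is ∝ λ^n e^(−λΣtᵢ). Here n = 6 and Σtᵢ = 1.19 + 9.39 + 0.61 + 7.06 + 11.99 + 9.55 = 39.79.
Posterior ∝ λ^2e^(−3λ) · λ^6e^(−39.79λ) = λ^8e^(−42.79λ), i.e. Gamma(9, 42.79).
Mode = (a−1)/b = 8/42.79 ≈ 0.1870.

λ̂_MAP = 0.1870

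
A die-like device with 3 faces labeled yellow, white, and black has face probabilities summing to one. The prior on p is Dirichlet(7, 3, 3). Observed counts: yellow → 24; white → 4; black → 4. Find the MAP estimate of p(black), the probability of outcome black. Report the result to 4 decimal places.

MAP estimate of p(black) = 0.1429

The posterior is Dirichlet(αᵢ + nᵢ) = Dirichlet(31, 7, 7).
For a Dirichlet(a₁,…,a_K) with all aᵢ > 1, the mode has j-th component (aⱼ − 1)/(Σaᵢ − K).
Here Σaᵢ = 45 and K = 3, so p(black) = (7 − 1)/(45 − 3) = 6/42 ≈ 0.1429.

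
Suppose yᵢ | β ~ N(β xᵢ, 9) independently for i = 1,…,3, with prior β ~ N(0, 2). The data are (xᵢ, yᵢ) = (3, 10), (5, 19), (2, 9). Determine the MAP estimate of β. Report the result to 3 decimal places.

β̂_MAP = 3.365

log p(β | y) = −Σ(yᵢ − βxᵢ)²/(2·9) − β²/(2·2) + const.
Setting the derivative to zero: Σxᵢ(yᵢ − βxᵢ)/9 − β/2 = 0, so β = Σxᵢyᵢ / (Σxᵢ² + σ²/τ²).
Σxᵢyᵢ = 3·10 + 5·19 + 2·9 = 143; Σxᵢ² = 38; σ²/τ² = 4.5.
β̂_MAP = 143 / (38 + 4.5) = 143/42.5 ≈ 3.365.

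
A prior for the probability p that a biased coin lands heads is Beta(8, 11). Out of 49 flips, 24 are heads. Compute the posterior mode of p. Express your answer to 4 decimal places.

Prior: Beta(8, 11).
Data: 24 successes in 49 trials. The binomial likelihood contributes p^24(1−p)^25, so the posterior is Beta(8+24, 11+25) = Beta(32, 36).
For Beta(a, b) with a, b > 1 the mode is (a−1)/(a+b−2) = 31/66 ≈ 0.4697.

p̂_MAP = 0.4697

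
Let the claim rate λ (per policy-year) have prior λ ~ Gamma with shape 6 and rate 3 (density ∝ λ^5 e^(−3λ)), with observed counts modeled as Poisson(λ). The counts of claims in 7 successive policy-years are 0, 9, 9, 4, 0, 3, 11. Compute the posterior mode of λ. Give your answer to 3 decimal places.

λ̂_MAP = 4.100

Σxᵢ = 0+9+9+4+0+3+11 = 36, with n = 7.
Posterior ∝ λ^5e^(−3λ) · λ^36e^(−7λ) = λ^41e^(−10λ), i.e. Gamma(shape=42, rate=10).
The mode of a Gamma(a, b) with a ≥ 1 (shape–rate) is (a−1)/b = 41/10 ≈ 4.100.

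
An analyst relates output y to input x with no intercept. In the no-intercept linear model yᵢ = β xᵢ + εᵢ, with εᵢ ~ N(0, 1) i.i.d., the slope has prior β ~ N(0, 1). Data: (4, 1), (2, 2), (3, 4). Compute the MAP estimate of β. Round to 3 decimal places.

β̂_MAP = 0.667

log p(β | y) = −Σ(yᵢ − βxᵢ)²/(2·1) − β²/(2·1) + const.
Setting the derivative to zero: Σxᵢ(yᵢ − βxᵢ)/1 − β/1 = 0, so β = Σxᵢyᵢ / (Σxᵢ² + σ²/τ²).
Σxᵢyᵢ = 4·1 + 2·2 + 3·4 = 20; Σxᵢ² = 29; σ²/τ² = 1.
β̂_MAP = 20 / (29 + 1) = 20/30 ≈ 0.667.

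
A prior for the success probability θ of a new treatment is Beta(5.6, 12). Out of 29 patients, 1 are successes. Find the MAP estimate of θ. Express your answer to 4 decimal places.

θ̂_MAP = 0.1256

Prior: Beta(5.6, 12).
Data: 1 success in 29 trials. The binomial likelihood contributes θ(1−θ)^28, so the posterior is Beta(5.6+1, 12+28) = Beta(6.6, 40).
For Beta(a, b) with a, b > 1 the mode is (a−1)/(a+b−2) = 5.6/44.6 ≈ 0.1256.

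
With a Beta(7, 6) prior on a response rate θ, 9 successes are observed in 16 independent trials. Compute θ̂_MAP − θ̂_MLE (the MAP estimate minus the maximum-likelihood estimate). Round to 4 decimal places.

Posterior is Beta(16, 13); MAP = (16−1)/(29−2) = 15/27 ≈ 0.55556.
MLE ignores the prior: θ̂_MLE = k/n = 9/16 ≈ 0.56250.
Difference = 15/27 − 9/16 = -1/144 ≈ -0.0069.

MAP − MLE = -0.0069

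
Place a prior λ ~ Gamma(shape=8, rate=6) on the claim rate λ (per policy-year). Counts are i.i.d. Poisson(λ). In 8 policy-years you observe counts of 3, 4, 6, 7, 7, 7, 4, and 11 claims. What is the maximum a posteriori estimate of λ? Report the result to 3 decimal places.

λ̂_MAP = 4.000

Σxᵢ = 3+4+6+7+7+7+4+11 = 49, with n = 8.
Posterior ∝ λ^7e^(−6λ) · λ^49e^(−8λ) = λ^56e^(−14λ), i.e. Gamma(shape=57, rate=14).
The mode of a Gamma(a, b) with a ≥ 1 (shape–rate) is (a−1)/b = 56/14 ≈ 4.000.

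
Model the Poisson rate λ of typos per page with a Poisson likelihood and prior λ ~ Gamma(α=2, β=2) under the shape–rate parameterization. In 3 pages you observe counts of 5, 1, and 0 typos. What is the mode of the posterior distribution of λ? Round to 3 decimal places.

Σxᵢ = 5+1+0 = 6, with n = 3.
Posterior ∝ λe^(−2λ) · λ^6e^(−3λ) = λ^7e^(−5λ), i.e. Gamma(shape=8, rate=5).
The mode of a Gamma(a, b) with a ≥ 1 (shape–rate) is (a−1)/b = 7/5 ≈ 1.400.

λ̂_MAP = 1.400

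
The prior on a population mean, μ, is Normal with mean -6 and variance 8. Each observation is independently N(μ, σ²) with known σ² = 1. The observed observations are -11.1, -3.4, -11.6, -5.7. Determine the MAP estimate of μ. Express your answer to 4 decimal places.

n = 4; x̄ = ((-11.1) + (-3.4) + (-11.6) + (-5.7))/4 = -31.8/4 = -7.95.
For a Normal prior and Normal likelihood with known variance, the posterior is Normal; its mode equals its mean, the precision-weighted average.
Prior precision 1/σ₀² = 1/8 = 0.125; data precision n/σ² = 4/1 = 4.
μ̂ = (0.125·(-6) + 4·(-7.95)) / (0.125 + 4) = (-32.55)/4.125 = -434/55 ≈ -7.8909.

μ̂_MAP = -7.8909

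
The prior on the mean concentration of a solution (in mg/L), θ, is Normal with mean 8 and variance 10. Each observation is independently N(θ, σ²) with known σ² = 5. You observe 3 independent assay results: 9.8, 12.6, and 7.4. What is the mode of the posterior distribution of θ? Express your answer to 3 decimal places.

n = 3; x̄ = (9.8 + 12.6 + 7.4)/3 = 29.8/3 = 149/15 ≈ 9.9333.
For a Normal prior and Normal likelihood with known variance, the posterior is Normal; its mode equals its mean, the precision-weighted average.
Prior precision 1/σ₀² = 1/10 = 0.1; data precision n/σ² = 3/5 = 0.6.
θ̂ = (0.1·8 + 0.6·(149/15)) / (0.1 + 0.6) = 6.76/0.7 = 338/35 ≈ 9.657.

θ̂_MAP = 9.657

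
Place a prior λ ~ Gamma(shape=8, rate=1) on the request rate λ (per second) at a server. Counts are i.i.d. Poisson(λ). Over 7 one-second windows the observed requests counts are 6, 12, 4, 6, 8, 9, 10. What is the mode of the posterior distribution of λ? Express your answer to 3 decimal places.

λ̂_MAP = 7.750

Σxᵢ = 6+12+4+6+8+9+10 = 55, with n = 7.
Posterior ∝ λ^7e^(−1λ) · λ^55e^(−7λ) = λ^62e^(−8λ), i.e. Gamma(shape=63, rate=8).
The mode of a Gamma(a, b) with a ≥ 1 (shape–rate) is (a−1)/b = 62/8 ≈ 7.750.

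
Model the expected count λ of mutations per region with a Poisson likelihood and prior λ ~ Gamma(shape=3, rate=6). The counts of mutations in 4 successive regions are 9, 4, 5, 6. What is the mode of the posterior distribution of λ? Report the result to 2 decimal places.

λ̂_MAP = 2.60

Σxᵢ = 9+4+5+6 = 24, with n = 4.
Posterior ∝ λ^2e^(−6λ) · λ^24e^(−4λ) = λ^26e^(−10λ), i.e. Gamma(shape=27, rate=10).
The mode of a Gamma(a, b) with a ≥ 1 (shape–rate) is (a−1)/b = 26/10 ≈ 2.60.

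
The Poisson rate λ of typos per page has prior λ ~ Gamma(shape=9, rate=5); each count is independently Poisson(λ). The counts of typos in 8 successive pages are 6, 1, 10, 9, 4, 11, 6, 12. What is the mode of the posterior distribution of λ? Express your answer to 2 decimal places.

Σxᵢ = 6+1+10+9+4+11+6+12 = 59, with n = 8.
Posterior ∝ λ^8e^(−5λ) · λ^59e^(−8λ) = λ^67e^(−13λ), i.e. Gamma(shape=68, rate=13).
The mode of a Gamma(a, b) with a ≥ 1 (shape–rate) is (a−1)/b = 67/13 ≈ 5.15.

λ̂_MAP = 5.15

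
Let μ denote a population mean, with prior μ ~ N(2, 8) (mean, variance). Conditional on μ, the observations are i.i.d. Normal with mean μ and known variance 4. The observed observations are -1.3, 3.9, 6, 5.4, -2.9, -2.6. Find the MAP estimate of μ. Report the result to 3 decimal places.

n = 6; x̄ = ((-1.3) + 3.9 + 6 + 5.4 + (-2.9) + (-2.6))/6 = 8.5/6 = 17/12 ≈ 1.4167.
For a Normal prior and Normal likelihood with known variance, the posterior is Normal; its mode equals its mean, the precision-weighted average.
Prior precision 1/σ₀² = 1/8 = 0.125; data precision n/σ² = 6/4 = 1.5.
μ̂ = (0.125·2 + 1.5·(17/12)) / (0.125 + 1.5) = 2.375/1.625 = 19/13 ≈ 1.462.

μ̂_MAP = 1.462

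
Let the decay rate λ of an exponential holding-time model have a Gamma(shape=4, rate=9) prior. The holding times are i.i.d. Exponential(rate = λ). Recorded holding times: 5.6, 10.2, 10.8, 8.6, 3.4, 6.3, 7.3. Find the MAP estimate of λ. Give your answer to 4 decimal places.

λ̂_MAP = 0.1634

The Exponential(rate=λ) likelihood is ∝ λ^n e^(−λΣtᵢ). Here n = 7 and Σtᵢ = 5.6 + 10.2 + 10.8 + 8.6 + 3.4 + 6.3 + 7.3 = 52.2.
Posterior ∝ λ^3e^(−9λ) · λ^7e^(−52.2λ) = λ^10e^(−61.2λ), i.e. Gamma(11, 61.2).
Mode = (a−1)/b = 10/61.2 ≈ 0.1634.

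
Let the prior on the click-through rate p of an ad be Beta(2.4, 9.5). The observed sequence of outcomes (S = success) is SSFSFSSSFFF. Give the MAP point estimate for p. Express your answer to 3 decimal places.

Prior: Beta(2.4, 9.5).
Data: 6 successes in 11 trials (from the sequence). The binomial likelihood contributes p^6(1−p)^5, so the posterior is Beta(2.4+6, 9.5+5) = Beta(8.4, 14.5).
For Beta(a, b) with a, b > 1 the mode is (a−1)/(a+b−2) = 7.4/20.9 ≈ 0.354.

p̂_MAP = 0.354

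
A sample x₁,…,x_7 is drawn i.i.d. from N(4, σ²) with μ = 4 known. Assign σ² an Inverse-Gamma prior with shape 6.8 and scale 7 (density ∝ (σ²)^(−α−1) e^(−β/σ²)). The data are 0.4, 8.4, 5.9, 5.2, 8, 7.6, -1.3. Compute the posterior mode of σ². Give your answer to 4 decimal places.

σ̂²_MAP = 4.7973

Sum of squared deviations about the known mean: SS = (0.4−4)² + (8.4−4)² + (5.9−4)² + (5.2−4)² + (8−4)² + (7.6−4)² + (-1.3−4)² = 94.42.
The Normal likelihood contributes (σ²)^(−n/2) exp(−SS/(2σ²)), so the posterior is Inverse-Gamma(α + n/2, β + SS/2) = Inverse-Gamma(10.3, 54.21).
The mode of Inverse-Gamma(a, b) is b/(a+1) = 54.21/11.3 ≈ 4.7973.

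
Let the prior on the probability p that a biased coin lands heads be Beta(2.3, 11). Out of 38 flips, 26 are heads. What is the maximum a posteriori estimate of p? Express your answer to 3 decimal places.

p̂_MAP = 0.554

Prior: Beta(2.3, 11).
Data: 26 successes in 38 trials. The binomial likelihood contributes p^26(1−p)^12, so the posterior is Beta(2.3+26, 11+12) = Beta(28.3, 23).
For Beta(a, b) with a, b > 1 the mode is (a−1)/(a+b−2) = 27.3/49.3 ≈ 0.554.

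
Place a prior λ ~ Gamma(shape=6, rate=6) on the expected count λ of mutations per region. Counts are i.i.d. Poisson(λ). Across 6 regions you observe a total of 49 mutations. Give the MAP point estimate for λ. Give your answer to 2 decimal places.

Σxᵢ = 49, n = 6.
Posterior ∝ λ^5e^(−6λ) · λ^49e^(−6λ) = λ^54e^(−12λ), i.e. Gamma(shape=55, rate=12).
The mode of a Gamma(a, b) with a ≥ 1 (shape–rate) is (a−1)/b = 54/12 ≈ 4.50.

λ̂_MAP = 4.50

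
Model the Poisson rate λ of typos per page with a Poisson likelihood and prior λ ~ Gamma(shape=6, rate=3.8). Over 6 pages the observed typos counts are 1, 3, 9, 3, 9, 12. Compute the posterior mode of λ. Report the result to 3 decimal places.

λ̂_MAP = 4.286

Σxᵢ = 1+3+9+3+9+12 = 37, with n = 6.
Posterior ∝ λ^5e^(−3.8λ) · λ^37e^(−6λ) = λ^42e^(−9.8λ), i.e. Gamma(shape=43, rate=9.8).
The mode of a Gamma(a, b) with a ≥ 1 (shape–rate) is (a−1)/b = 42/9.8 ≈ 4.286.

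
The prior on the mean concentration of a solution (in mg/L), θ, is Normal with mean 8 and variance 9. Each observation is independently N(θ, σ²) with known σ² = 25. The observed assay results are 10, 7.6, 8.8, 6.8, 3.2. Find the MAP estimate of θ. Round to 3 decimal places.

θ̂_MAP = 7.537

n = 5; x̄ = (10 + 7.6 + 8.8 + 6.8 + 3.2)/5 = 36.4/5 = 7.28.
For a Normal prior and Normal likelihood with known variance, the posterior is Normal; its mode equals its mean, the precision-weighted average.
Prior precision 1/σ₀² = 1/9; data precision n/σ² = 5/25 = 0.2.
θ̂ = ((1/9)·8 + 0.2·7.28) / (1/9 + 0.2) = (2638/1125)/(14/45) = 1319/175 ≈ 7.537.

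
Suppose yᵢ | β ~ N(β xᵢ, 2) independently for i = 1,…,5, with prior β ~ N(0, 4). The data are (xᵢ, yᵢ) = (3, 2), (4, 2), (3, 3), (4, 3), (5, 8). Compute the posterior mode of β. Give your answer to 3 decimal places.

β̂_MAP = 0.993

log p(β | y) = −Σ(yᵢ − βxᵢ)²/(2·2) − β²/(2·4) + const.
Setting the derivative to zero: Σxᵢ(yᵢ − βxᵢ)/2 − β/4 = 0, so β = Σxᵢyᵢ / (Σxᵢ² + σ²/τ²).
Σxᵢyᵢ = 3·2 + 4·2 + 3·3 + 4·3 + 5·8 = 75; Σxᵢ² = 75; σ²/τ² = 0.5.
β̂_MAP = 75 / (75 + 0.5) = 75/75.5 ≈ 0.993.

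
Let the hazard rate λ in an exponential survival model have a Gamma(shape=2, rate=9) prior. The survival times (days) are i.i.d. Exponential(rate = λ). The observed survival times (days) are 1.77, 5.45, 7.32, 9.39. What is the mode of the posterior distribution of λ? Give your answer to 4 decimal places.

The Exponential(rate=λ) likelihood is ∝ λ^n e^(−λΣtᵢ). Here n = 4 and Σtᵢ = 1.77 + 5.45 + 7.32 + 9.39 = 23.93.
Posterior ∝ λe^(−9λ) · λ^4e^(−23.93λ) = λ^5e^(−32.93λ), i.e. Gamma(6, 32.93).
Mode = (a−1)/b = 5/32.93 ≈ 0.1518.

λ̂_MAP = 0.1518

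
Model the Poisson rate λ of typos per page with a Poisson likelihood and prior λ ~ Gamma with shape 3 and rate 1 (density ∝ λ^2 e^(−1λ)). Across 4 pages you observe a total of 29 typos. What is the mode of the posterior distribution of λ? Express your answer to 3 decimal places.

λ̂_MAP = 6.200

Σxᵢ = 29, n = 4.
Posterior ∝ λ^2e^(−1λ) · λ^29e^(−4λ) = λ^31e^(−5λ), i.e. Gamma(shape=32, rate=5).
The mode of a Gamma(a, b) with a ≥ 1 (shape–rate) is (a−1)/b = 31/5 ≈ 6.200.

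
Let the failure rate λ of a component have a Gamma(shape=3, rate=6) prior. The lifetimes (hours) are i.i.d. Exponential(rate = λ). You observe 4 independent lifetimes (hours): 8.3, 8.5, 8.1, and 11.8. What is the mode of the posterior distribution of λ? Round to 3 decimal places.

The Exponential(rate=λ) likelihood is ∝ λ^n e^(−λΣtᵢ). Here n = 4 and Σtᵢ = 8.3 + 8.5 + 8.1 + 11.8 = 36.7.
Posterior ∝ λ^2e^(−6λ) · λ^4e^(−36.7λ) = λ^6e^(−42.7λ), i.e. Gamma(7, 42.7).
Mode = (a−1)/b = 6/42.7 ≈ 0.141.

λ̂_MAP = 0.141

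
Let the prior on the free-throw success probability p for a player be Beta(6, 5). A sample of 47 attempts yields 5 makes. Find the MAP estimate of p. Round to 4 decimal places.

Prior: Beta(6, 5).
Data: 5 successes in 47 trials. The binomial likelihood contributes p^5(1−p)^42, so the posterior is Beta(6+5, 5+42) = Beta(11, 47).
For Beta(a, b) with a, b > 1 the mode is (a−1)/(a+b−2) = 10/56 ≈ 0.1786.

p̂_MAP = 0.1786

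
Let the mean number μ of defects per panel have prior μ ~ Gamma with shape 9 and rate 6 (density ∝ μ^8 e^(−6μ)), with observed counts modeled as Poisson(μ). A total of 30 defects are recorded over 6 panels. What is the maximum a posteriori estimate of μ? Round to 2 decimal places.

Σxᵢ = 30, n = 6.
Posterior ∝ μ^8e^(−6μ) · μ^30e^(−6μ) = μ^38e^(−12μ), i.e. Gamma(shape=39, rate=12).
The mode of a Gamma(a, b) with a ≥ 1 (shape–rate) is (a−1)/b = 38/12 ≈ 3.17.

μ̂_MAP = 3.17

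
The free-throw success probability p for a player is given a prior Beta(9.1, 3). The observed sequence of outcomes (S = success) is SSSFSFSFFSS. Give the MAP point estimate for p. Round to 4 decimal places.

p̂_MAP = 0.7156

Prior: Beta(9.1, 3).
Data: 7 successes in 11 trials (from the sequence). The binomial likelihood contributes p^7(1−p)^4, so the posterior is Beta(9.1+7, 3+4) = Beta(16.1, 7).
For Beta(a, b) with a, b > 1 the mode is (a−1)/(a+b−2) = 15.1/21.1 ≈ 0.7156.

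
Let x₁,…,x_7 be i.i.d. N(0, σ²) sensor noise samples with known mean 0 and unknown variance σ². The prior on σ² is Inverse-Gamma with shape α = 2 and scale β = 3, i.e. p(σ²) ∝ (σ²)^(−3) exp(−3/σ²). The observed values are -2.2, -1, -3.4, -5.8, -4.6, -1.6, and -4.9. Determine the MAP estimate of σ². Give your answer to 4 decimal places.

σ̂²_MAP = 8.0592

Sum of squared deviations about the known mean: SS = (-2.2−0)² + (-1−0)² + (-3.4−0)² + (-5.8−0)² + (-4.6−0)² + (-1.6−0)² + (-4.9−0)² = 98.77.
The Normal likelihood contributes (σ²)^(−n/2) exp(−SS/(2σ²)), so the posterior is Inverse-Gamma(α + n/2, β + SS/2) = Inverse-Gamma(5.5, 52.385).
The mode of Inverse-Gamma(a, b) is b/(a+1) = 52.385/6.5 ≈ 8.0592.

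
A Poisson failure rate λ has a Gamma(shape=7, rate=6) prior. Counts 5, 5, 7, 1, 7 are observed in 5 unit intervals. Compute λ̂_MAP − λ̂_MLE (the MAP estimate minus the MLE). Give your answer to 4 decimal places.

Σxᵢ = 25. Posterior is Gamma(32, 11); MAP = (32−1)/11 = 31/11 ≈ 2.81818.
MLE = x̄ = 25/5 ≈ 5.00000.
Difference = 31/11 − 25/5 = -24/11 ≈ -2.1818.

MAP − MLE = -2.1818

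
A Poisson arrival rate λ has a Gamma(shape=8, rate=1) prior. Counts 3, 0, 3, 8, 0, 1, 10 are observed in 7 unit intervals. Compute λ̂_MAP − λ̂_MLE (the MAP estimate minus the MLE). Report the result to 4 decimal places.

Σxᵢ = 25. Posterior is Gamma(33, 8); MAP = (33−1)/8 = 32/8 ≈ 4.00000.
MLE = x̄ = 25/7 ≈ 3.57143.
Difference = 32/8 − 25/7 = 3/7 ≈ 0.4286.

MAP − MLE = 0.4286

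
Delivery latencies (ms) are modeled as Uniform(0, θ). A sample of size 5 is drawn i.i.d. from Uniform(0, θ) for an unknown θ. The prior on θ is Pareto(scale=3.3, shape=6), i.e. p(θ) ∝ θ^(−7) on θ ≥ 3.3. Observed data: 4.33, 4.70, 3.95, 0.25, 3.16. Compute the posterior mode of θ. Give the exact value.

θ̂_MAP = 4.70

The Uniform(0, θ) likelihood is θ^(−n) for θ ≥ max(xᵢ), zero otherwise. Here max(xᵢ) = 4.70.
Posterior ∝ θ^(−7) · θ^(−5) = θ^(−12) on θ ≥ max(3.3, 4.70) = 4.70.
This density is strictly decreasing in θ, so the posterior mode lies at the lower boundary of the support.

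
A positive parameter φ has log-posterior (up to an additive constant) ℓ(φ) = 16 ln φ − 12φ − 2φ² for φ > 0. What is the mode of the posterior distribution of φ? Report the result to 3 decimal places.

φ̂_MAP = 1.000

ℓ'(φ) = 16/φ − 12 − 4φ. Setting this to zero and multiplying by φ: 4φ² + 12φ − 16 = 0.
φ = (−12 + √(12² + 4·4·16)) / (2·4) = (−12 + √400) / 8 = (−12 + 20)/8 = 1.
ℓ''(φ) = −16/φ² − 4 < 0, confirming a maximum.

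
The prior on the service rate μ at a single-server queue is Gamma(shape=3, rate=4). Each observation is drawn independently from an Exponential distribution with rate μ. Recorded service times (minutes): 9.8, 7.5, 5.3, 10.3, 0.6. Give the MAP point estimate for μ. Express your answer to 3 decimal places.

μ̂_MAP = 0.187

The Exponential(rate=μ) likelihood is ∝ μ^n e^(−μΣtᵢ). Here n = 5 and Σtᵢ = 9.8 + 7.5 + 5.3 + 10.3 + 0.6 = 33.5.
Posterior ∝ μ^2e^(−4μ) · μ^5e^(−33.5μ) = μ^7e^(−37.5μ), i.e. Gamma(8, 37.5).
Mode = (a−1)/b = 7/37.5 ≈ 0.187.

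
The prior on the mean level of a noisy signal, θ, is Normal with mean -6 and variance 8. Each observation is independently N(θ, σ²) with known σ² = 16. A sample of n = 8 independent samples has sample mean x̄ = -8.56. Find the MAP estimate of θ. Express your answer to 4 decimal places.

n = 8, x̄ = -8.56.
For a Normal prior and Normal likelihood with known variance, the posterior is Normal; its mode equals its mean, the precision-weighted average.
Prior precision 1/σ₀² = 1/8 = 0.125; data precision n/σ² = 8/16 = 0.5.
θ̂ = (0.125·(-6) + 0.5·(-8.56)) / (0.125 + 0.5) = (-5.03)/0.625 = -8.0480.

θ̂_MAP = -8.0480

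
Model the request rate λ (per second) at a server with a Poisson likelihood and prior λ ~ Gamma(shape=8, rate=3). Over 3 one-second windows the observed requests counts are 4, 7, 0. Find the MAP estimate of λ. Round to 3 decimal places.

λ̂_MAP = 3.000

Σxᵢ = 4+7+0 = 11, with n = 3.
Posterior ∝ λ^7e^(−3λ) · λ^11e^(−3λ) = λ^18e^(−6λ), i.e. Gamma(shape=19, rate=6).
The mode of a Gamma(a, b) with a ≥ 1 (shape–rate) is (a−1)/b = 18/6 ≈ 3.000.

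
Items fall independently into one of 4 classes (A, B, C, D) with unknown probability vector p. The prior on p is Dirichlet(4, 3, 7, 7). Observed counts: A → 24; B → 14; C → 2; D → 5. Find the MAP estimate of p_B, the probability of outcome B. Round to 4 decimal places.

The posterior is Dirichlet(αᵢ + nᵢ) = Dirichlet(28, 17, 9, 12).
For a Dirichlet(a₁,…,a_K) with all aᵢ > 1, the mode has j-th component (aⱼ − 1)/(Σaᵢ − K).
Here Σaᵢ = 66 and K = 4, so p_B = (17 − 1)/(66 − 4) = 16/62 ≈ 0.2581.

MAP estimate of p_B = 0.2581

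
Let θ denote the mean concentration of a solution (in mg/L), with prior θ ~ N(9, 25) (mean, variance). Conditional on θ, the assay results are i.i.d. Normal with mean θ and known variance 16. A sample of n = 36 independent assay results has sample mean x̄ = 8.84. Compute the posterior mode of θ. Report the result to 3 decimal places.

n = 36, x̄ = 8.84.
For a Normal prior and Normal likelihood with known variance, the posterior is Normal; its mode equals its mean, the precision-weighted average.
Prior precision 1/σ₀² = 1/25 = 0.04; data precision n/σ² = 36/16 = 2.25.
θ̂ = (0.04·9 + 2.25·8.84) / (0.04 + 2.25) = 20.25/2.29 = 2025/229 ≈ 8.843.

θ̂_MAP = 8.843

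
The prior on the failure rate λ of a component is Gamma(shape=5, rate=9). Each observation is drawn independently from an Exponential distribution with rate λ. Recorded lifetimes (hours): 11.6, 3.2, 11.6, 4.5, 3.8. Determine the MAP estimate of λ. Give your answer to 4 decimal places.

The Exponential(rate=λ) likelihood is ∝ λ^n e^(−λΣtᵢ). Here n = 5 and Σtᵢ = 11.6 + 3.2 + 11.6 + 4.5 + 3.8 = 34.7.
Posterior ∝ λ^4e^(−9λ) · λ^5e^(−34.7λ) = λ^9e^(−43.7λ), i.e. Gamma(10, 43.7).
Mode = (a−1)/b = 9/43.7 ≈ 0.2059.

λ̂_MAP = 0.2059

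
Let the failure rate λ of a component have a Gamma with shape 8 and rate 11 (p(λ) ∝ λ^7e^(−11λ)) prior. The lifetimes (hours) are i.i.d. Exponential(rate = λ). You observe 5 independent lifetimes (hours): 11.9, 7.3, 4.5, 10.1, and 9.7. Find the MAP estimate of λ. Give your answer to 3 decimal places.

The Exponential(rate=λ) likelihood is ∝ λ^n e^(−λΣtᵢ). Here n = 5 and Σtᵢ = 11.9 + 7.3 + 4.5 + 10.1 + 9.7 = 43.5.
Posterior ∝ λ^7e^(−11λ) · λ^5e^(−43.5λ) = λ^12e^(−54.5λ), i.e. Gamma(13, 54.5).
Mode = (a−1)/b = 12/54.5 ≈ 0.220.

λ̂_MAP = 0.220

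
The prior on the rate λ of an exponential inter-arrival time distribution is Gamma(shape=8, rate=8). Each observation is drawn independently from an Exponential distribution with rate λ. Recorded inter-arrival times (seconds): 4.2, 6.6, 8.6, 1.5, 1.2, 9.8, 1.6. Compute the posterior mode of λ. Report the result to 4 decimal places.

λ̂_MAP = 0.3373

The Exponential(rate=λ) likelihood is ∝ λ^n e^(−λΣtᵢ). Here n = 7 and Σtᵢ = 4.2 + 6.6 + 8.6 + 1.5 + 1.2 + 9.8 + 1.6 = 33.5.
Posterior ∝ λ^7e^(−8λ) · λ^7e^(−33.5λ) = λ^14e^(−41.5λ), i.e. Gamma(15, 41.5).
Mode = (a−1)/b = 14/41.5 ≈ 0.3373.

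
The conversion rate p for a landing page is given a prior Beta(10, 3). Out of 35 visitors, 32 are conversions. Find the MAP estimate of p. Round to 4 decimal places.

p̂_MAP = 0.8913

Prior: Beta(10, 3).
Data: 32 successes in 35 trials. The binomial likelihood contributes p^32(1−p)^3, so the posterior is Beta(10+32, 3+3) = Beta(42, 6).
For Beta(a, b) with a, b > 1 the mode is (a−1)/(a+b−2) = 41/46 ≈ 0.8913.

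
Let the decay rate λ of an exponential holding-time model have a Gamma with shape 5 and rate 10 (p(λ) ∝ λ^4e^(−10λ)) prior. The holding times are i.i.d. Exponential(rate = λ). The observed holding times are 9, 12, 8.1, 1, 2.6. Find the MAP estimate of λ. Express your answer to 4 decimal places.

λ̂_MAP = 0.2108

The Exponential(rate=λ) likelihood is ∝ λ^n e^(−λΣtᵢ). Here n = 5 and Σtᵢ = 9 + 12 + 8.1 + 1 + 2.6 = 32.7.
Posterior ∝ λ^4e^(−10λ) · λ^5e^(−32.7λ) = λ^9e^(−42.7λ), i.e. Gamma(10, 42.7).
Mode = (a−1)/b = 9/42.7 ≈ 0.2108.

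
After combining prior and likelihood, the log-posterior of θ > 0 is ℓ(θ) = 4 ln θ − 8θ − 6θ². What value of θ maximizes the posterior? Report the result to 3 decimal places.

θ̂_MAP = 0.333

ℓ'(θ) = 4/θ − 8 − 12θ. Setting this to zero and multiplying by θ: 12θ² + 8θ − 4 = 0.
θ = (−8 + √(8² + 4·12·4)) / (2·12) = (−8 + √256) / 24 = (−8 + 16)/24 = 1/3.
ℓ''(θ) = −4/θ² − 12 < 0, confirming a maximum.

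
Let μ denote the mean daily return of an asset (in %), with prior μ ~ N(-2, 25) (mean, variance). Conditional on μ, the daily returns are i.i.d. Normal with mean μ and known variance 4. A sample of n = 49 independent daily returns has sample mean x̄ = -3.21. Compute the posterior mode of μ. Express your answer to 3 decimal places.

n = 49, x̄ = -3.21.
For a Normal prior and Normal likelihood with known variance, the posterior is Normal; its mode equals its mean, the precision-weighted average.
Prior precision 1/σ₀² = 1/25 = 0.04; data precision n/σ² = 49/4 = 12.25.
μ̂ = (0.04·(-2) + 12.25·(-3.21)) / (0.04 + 12.25) = (-39.4025)/12.29 = -15761/4916 ≈ -3.206.

μ̂_MAP = -3.206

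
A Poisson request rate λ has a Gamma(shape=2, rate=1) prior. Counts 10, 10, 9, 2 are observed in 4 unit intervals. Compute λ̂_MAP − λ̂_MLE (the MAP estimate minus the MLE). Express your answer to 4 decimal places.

Σxᵢ = 31. Posterior is Gamma(33, 5); MAP = (33−1)/5 = 32/5 ≈ 6.40000.
MLE = x̄ = 31/4 ≈ 7.75000.
Difference = 32/5 − 31/4 = -27/20 ≈ -1.3500.

MAP − MLE = -1.3500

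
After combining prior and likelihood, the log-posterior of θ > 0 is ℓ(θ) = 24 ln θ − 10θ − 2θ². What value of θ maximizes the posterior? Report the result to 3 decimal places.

θ̂_MAP = 1.500

ℓ'(θ) = 24/θ − 10 − 4θ. Setting this to zero and multiplying by θ: 4θ² + 10θ − 24 = 0.
θ = (−10 + √(10² + 4·4·24)) / (2·4) = (−10 + √484) / 8 = (−10 + 22)/8 = 3/2.
ℓ''(θ) = −24/θ² − 4 < 0, confirming a maximum.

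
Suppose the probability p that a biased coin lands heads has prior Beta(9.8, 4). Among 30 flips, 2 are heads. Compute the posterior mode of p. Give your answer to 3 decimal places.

Prior: Beta(9.8, 4).
Data: 2 successes in 30 trials. The binomial likelihood contributes p^2(1−p)^28, so the posterior is Beta(9.8+2, 4+28) = Beta(11.8, 32).
For Beta(a, b) with a, b > 1 the mode is (a−1)/(a+b−2) = 10.8/41.8 ≈ 0.258.

p̂_MAP = 0.258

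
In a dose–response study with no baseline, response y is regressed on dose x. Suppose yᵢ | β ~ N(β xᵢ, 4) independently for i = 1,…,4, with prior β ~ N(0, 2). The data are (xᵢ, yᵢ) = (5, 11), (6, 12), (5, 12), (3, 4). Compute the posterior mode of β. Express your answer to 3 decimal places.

β̂_MAP = 2.052

log p(β | y) = −Σ(yᵢ − βxᵢ)²/(2·4) − β²/(2·2) + const.
Setting the derivative to zero: Σxᵢ(yᵢ − βxᵢ)/4 − β/2 = 0, so β = Σxᵢyᵢ / (Σxᵢ² + σ²/τ²).
Σxᵢyᵢ = 5·11 + 6·12 + 5·12 + 3·4 = 199; Σxᵢ² = 95; σ²/τ² = 2.
β̂_MAP = 199 / (95 + 2) = 199/97 ≈ 2.052.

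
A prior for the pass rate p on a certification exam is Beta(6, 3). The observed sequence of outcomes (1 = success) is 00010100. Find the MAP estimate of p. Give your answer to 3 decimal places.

p̂_MAP = 0.467

Prior: Beta(6, 3).
Data: 2 successes in 8 trials (from the sequence). The binomial likelihood contributes p^2(1−p)^6, so the posterior is Beta(6+2, 3+6) = Beta(8, 9).
For Beta(a, b) with a, b > 1 the mode is (a−1)/(a+b−2) = 7/15 ≈ 0.467.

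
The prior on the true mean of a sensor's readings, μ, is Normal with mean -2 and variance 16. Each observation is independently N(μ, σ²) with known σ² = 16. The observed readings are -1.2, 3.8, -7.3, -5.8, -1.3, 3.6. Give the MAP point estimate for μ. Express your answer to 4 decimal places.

μ̂_MAP = -1.4571

n = 6; x̄ = ((-1.2) + 3.8 + (-7.3) + (-5.8) + (-1.3) + 3.6)/6 = -8.2/6 = -41/30 ≈ -1.3667.
For a Normal prior and Normal likelihood with known variance, the posterior is Normal; its mode equals its mean, the precision-weighted average.
Prior precision 1/σ₀² = 1/16 = 0.0625; data precision n/σ² = 6/16 = 0.375.
μ̂ = (0.0625·(-2) + 0.375·(-41/30)) / (0.0625 + 0.375) = (-0.6375)/0.4375 = -51/35 ≈ -1.4571.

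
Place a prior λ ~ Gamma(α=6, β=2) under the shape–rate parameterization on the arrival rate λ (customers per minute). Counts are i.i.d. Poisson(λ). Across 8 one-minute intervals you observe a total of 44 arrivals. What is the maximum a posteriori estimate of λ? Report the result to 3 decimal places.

Σxᵢ = 44, n = 8.
Posterior ∝ λ^5e^(−2λ) · λ^44e^(−8λ) = λ^49e^(−10λ), i.e. Gamma(shape=50, rate=10).
The mode of a Gamma(a, b) with a ≥ 1 (shape–rate) is (a−1)/b = 49/10 ≈ 4.900.

λ̂_MAP = 4.900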